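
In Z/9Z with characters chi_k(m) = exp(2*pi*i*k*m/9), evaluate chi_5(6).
chi_5(6) = zeta_9^30 = exp(2*I*pi/3)

Solution. chi_5(6) = zeta_9^(5*6) = zeta_9^30. Since zeta_9^9 = 1, this equals zeta_9^3 = exp(2*pi*i*3/9) = exp(2*I*pi/3).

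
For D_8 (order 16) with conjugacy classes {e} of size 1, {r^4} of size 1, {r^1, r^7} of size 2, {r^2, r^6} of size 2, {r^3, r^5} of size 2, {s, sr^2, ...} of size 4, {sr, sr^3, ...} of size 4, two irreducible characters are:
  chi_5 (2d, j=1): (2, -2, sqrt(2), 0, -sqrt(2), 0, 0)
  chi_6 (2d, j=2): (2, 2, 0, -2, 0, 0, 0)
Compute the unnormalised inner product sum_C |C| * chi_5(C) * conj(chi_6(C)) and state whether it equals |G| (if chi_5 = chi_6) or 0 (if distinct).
Sum = 0; so <chi_5, chi_6> = 0 (distinct irreducibles are orthogonal).

Proof sketch: Compute term by term over conjugacy classes (|C| * chi_5(C) * conj(chi_6(C))):
  1*(2)*conj(2) + 1*(-2)*conj(2) + 2*(sqrt(2))*conj(0) + 2*(0)*conj(-2) + 2*(-sqrt(2))*conj(0) + 4*(0)*conj(0) + 4*(0)*conj(0)
  = (4) + (-4) + (0) + (0) + (0) + (0) + (0)
  = 0.
Dividing by |G| = 16 gives 0/16 = 0, matching the row-orthogonality relation <chi_5, chi_6> = [chi_5 = chi_6].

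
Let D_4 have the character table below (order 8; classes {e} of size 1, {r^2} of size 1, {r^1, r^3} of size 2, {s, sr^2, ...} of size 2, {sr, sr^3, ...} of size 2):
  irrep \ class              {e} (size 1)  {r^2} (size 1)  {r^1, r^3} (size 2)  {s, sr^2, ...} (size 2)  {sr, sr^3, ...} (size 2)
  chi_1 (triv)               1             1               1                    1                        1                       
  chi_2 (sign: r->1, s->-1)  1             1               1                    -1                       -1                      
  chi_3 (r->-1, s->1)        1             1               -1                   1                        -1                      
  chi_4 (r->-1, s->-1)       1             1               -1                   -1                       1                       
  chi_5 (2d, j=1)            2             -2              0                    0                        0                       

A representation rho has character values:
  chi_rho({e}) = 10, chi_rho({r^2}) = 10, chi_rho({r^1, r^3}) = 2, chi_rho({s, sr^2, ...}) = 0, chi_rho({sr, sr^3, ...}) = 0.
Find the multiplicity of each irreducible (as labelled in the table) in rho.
Multiplicities: chi_1: 3, chi_2: 3, chi_3: 2, chi_4: 2, chi_5: 0.

Reasoning: Use <chi_rho, chi> = (1/|G|) sum_C |C| * chi_rho(C) * conj(chi(C)) with |G| = 8 for each irreducible chi in the table:
  <chi_rho, chi_1> = (1/8)[1*(10)*conj(1) + 1*(10)*conj(1) + 2*(2)*conj(1) + 2*(0)*conj(1) + 2*(0)*conj(1)]
      = (1/8)[(10) + (10) + (4) + (0) + (0)] = 24/8 = 3
  <chi_rho, chi_2> = (1/8)[1*(10)*conj(1) + 1*(10)*conj(1) + 2*(2)*conj(1) + 2*(0)*conj(-1) + 2*(0)*conj(-1)]
      = (1/8)[(10) + (10) + (4) + (0) + (0)] = 24/8 = 3
  <chi_rho, chi_3> = (1/8)[1*(10)*conj(1) + 1*(10)*conj(1) + 2*(2)*conj(-1) + 2*(0)*conj(1) + 2*(0)*conj(-1)]
      = (1/8)[(10) + (10) + (-4) + (0) + (0)] = 16/8 = 2
  <chi_rho, chi_4> = (1/8)[1*(10)*conj(1) + 1*(10)*conj(1) + 2*(2)*conj(-1) + 2*(0)*conj(-1) + 2*(0)*conj(1)]
      = (1/8)[(10) + (10) + (-4) + (0) + (0)] = 16/8 = 2
  <chi_rho, chi_5> = (1/8)[1*(10)*conj(2) + 1*(10)*conj(-2) + 2*(2)*conj(0) + 2*(0)*conj(0) + 2*(0)*conj(0)]
      = (1/8)[(20) + (-20) + (0) + (0) + (0)] = 0/8 = 0
Dimension check: dim(rho) = sum (mult * dim) = 3*1 + 3*1 + 2*1 + 2*1 + 0*2 = 10 = chi_rho(e) = 10.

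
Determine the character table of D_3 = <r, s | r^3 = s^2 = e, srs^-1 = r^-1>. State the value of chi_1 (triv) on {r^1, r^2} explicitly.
Conjugacy classes: {e} of size 1, {r^1, r^2} of size 2, {s, sr, ..., sr^2} of size 3.
Character table:
  irrep \ class              {e} (size 1)  {r^1, r^2} (size 2)  {s, sr, ..., sr^2} (size 3)
  chi_1 (triv)               1             1                    1                          
  chi_2 (sign: r->1, s->-1)  1             1                    -1                         
  chi_3 (2d, j=1)            2             -1                   0                          

Spot check: chi_1 (triv) on {r^1, r^2} = 1.

Reasoning: D_3 has order 2*3 = 6 with 3 conjugacy classes, hence 3 irreducibles. Sum of squared dims 1 + 1 + 4 = 6 = |G|. Linear characters come from the abelianisation; the 2-dimensional irreps have character r^k -> 2*cos(2*pi*j*k/3), reflections -> 0.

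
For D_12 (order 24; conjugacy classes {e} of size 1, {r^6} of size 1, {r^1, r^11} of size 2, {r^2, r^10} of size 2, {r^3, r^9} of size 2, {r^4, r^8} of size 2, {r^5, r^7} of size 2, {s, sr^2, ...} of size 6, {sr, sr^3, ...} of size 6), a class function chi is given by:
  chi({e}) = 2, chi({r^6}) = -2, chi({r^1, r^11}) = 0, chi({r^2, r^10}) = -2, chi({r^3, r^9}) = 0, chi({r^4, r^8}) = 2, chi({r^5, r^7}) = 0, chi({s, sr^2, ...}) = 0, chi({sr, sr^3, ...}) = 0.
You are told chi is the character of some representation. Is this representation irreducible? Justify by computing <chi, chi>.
Irreducible: <chi, chi> = 1.

<chi, chi> = (1/|G|) sum_C |C| * |chi(C)|^2 = (1/24)[1*|2|^2 + 1*|-2|^2 + 2*|0|^2 + 2*|-2|^2 + 2*|0|^2 + 2*|2|^2 + 2*|0|^2 + 6*|0|^2 + 6*|0|^2]
  = (1/24)[(4) + (4) + (0) + (8) + (0) + (8) + (0) + (0) + (0)] = 24/24 = 1.
A character is irreducible iff <chi, chi> = 1, so this representation is irreducible.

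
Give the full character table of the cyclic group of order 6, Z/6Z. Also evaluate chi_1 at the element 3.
Character table of Z/6Z (irreps indexed chi_0,...,chi_5 with chi_k(m) = zeta_6^(k*m), zeta_6 = exp(2*pi*i/6)):
  irrep \ class  {0} (size 1)  {1} (size 1)    {2} (size 1)    {3} (size 1)  {4} (size 1)    {5} (size 1)  
  chi_0          1             1               1               1             1               1             
  chi_1          1             exp(I*pi/3)     exp(2*I*pi/3)   -1            exp(-2*I*pi/3)  exp(-I*pi/3)  
  chi_2          1             exp(2*I*pi/3)   exp(-2*I*pi/3)  1             exp(2*I*pi/3)   exp(-2*I*pi/3)
  chi_3          1             -1              1               -1            1               -1            
  chi_4          1             exp(-2*I*pi/3)  exp(2*I*pi/3)   1             exp(-2*I*pi/3)  exp(2*I*pi/3) 
  chi_5          1             exp(-I*pi/3)    exp(-2*I*pi/3)  -1            exp(2*I*pi/3)   exp(I*pi/3)   

Spot check: chi_1(3) = zeta_6^(1*3) = zeta_6^3 = -1.

Details: Z/6Z is abelian, so all 6 irreducible complex representations are 1-dimensional. They are given by chi_k(m) = zeta_6^(k*m) for k = 0,...,5. Row orthogonality: sum_m chi_k(m) conj(chi_l(m)) = 6 * [k = l].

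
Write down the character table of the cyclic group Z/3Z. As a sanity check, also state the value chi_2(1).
Character table of Z/3Z (irreps indexed chi_0,...,chi_2 with chi_k(m) = zeta_3^(k*m), zeta_3 = exp(2*pi*i/3)):
  irrep \ class  {0} (size 1)  {1} (size 1)    {2} (size 1)  
  chi_0          1             1               1             
  chi_1          1             exp(2*I*pi/3)   exp(-2*I*pi/3)
  chi_2          1             exp(-2*I*pi/3)  exp(2*I*pi/3) 

Spot check: chi_2(1) = zeta_3^(2*1) = zeta_3^2 = exp(-2*I*pi/3).

Justification: Z/3Z is abelian, so all 3 irreducible complex representations are 1-dimensional. They are given by chi_k(m) = zeta_3^(k*m) for k = 0,...,2. Row orthogonality: sum_m chi_k(m) conj(chi_l(m)) = 3 * [k = l].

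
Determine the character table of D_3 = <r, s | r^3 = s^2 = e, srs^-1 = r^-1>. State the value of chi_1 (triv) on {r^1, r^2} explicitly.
Conjugacy classes: {e} of size 1, {r^1, r^2} of size 2, {s, sr, ..., sr^2} of size 3.
Character table:
  irrep \ class              {e} (size 1)  {r^1, r^2} (size 2)  {s, sr, ..., sr^2} (size 3)
  chi_1 (triv)               1             1                    1                          
  chi_2 (sign: r->1, s->-1)  1             1                    -1                         
  chi_3 (2d, j=1)            2             -1                   0                          

Spot check: chi_1 (triv) on {r^1, r^2} = 1.

Why: D_3 has order 2*3 = 6 with 3 conjugacy classes, hence 3 irreducibles. Sum of squared dims 1 + 1 + 4 = 6 = |G|. Linear characters come from the abelianisation; the 2-dimensional irreps have character r^k -> 2*cos(2*pi*j*k/3), reflections -> 0.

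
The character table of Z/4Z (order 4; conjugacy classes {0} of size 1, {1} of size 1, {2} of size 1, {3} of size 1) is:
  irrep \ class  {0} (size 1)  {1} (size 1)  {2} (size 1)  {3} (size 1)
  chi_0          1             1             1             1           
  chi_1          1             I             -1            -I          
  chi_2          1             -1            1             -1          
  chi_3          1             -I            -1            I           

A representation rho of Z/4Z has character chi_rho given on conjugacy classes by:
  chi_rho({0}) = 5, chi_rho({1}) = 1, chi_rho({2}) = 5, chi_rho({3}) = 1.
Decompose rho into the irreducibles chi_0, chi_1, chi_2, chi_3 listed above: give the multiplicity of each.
Multiplicities: chi_0: 3, chi_1: 0, chi_2: 2, chi_3: 0.

Justification: Use <chi_rho, chi> = (1/|G|) sum_C |C| * chi_rho(C) * conj(chi(C)) with |G| = 4 for each irreducible chi in the table:
  <chi_rho, chi_0> = (1/4)[1*(5)*conj(1) + 1*(1)*conj(1) + 1*(5)*conj(1) + 1*(1)*conj(1)]
      = (1/4)[(5) + (1) + (5) + (1)] = 12/4 = 3
  <chi_rho, chi_1> = (1/4)[1*(5)*conj(1) + 1*(1)*conj(I) + 1*(5)*conj(-1) + 1*(1)*conj(-I)]
      = (1/4)[(5) + (-I) + (-5) + (I)] = 0/4 = 0
  <chi_rho, chi_2> = (1/4)[1*(5)*conj(1) + 1*(1)*conj(-1) + 1*(5)*conj(1) + 1*(1)*conj(-1)]
      = (1/4)[(5) + (-1) + (5) + (-1)] = 8/4 = 2
  <chi_rho, chi_3> = (1/4)[1*(5)*conj(1) + 1*(1)*conj(-I) + 1*(5)*conj(-1) + 1*(1)*conj(I)]
      = (1/4)[(5) + (I) + (-5) + (-I)] = 0/4 = 0
(Exp terms are combined using exp(i*s)*conj(exp(i*t)) = exp(i*(s-t)), and sums of them are collapsed using the identity that for every m > 1 the m distinct m-th roots of unity sum to 0, e.g. 1 + exp(2*I*pi/3) + exp(-2*I*pi/3) = 0.)
Dimension check: dim(rho) = sum (mult * dim) = 3*1 + 0*1 + 2*1 + 0*1 = 5 = chi_rho(e) = 5.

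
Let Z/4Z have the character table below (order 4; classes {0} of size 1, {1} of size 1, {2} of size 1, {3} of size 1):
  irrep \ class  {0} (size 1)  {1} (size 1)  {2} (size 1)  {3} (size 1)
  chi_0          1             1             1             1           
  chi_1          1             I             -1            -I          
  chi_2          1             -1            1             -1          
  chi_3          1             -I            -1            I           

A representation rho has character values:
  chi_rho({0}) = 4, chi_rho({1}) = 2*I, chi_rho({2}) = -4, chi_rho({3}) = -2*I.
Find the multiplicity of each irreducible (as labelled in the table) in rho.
Multiplicities: chi_0: 0, chi_1: 3, chi_2: 0, chi_3: 1.

Reasoning: Use <chi_rho, chi> = (1/|G|) sum_C |C| * chi_rho(C) * conj(chi(C)) with |G| = 4 for each irreducible chi in the table:
  <chi_rho, chi_0> = (1/4)[1*(4)*conj(1) + 1*(2*I)*conj(1) + 1*(-4)*conj(1) + 1*(-2*I)*conj(1)]
      = (1/4)[(4) + (2*I) + (-4) + (-2*I)] = 0/4 = 0
  <chi_rho, chi_1> = (1/4)[1*(4)*conj(1) + 1*(2*I)*conj(I) + 1*(-4)*conj(-1) + 1*(-2*I)*conj(-I)]
      = (1/4)[(4) + (2) + (4) + (2)] = 12/4 = 3
  <chi_rho, chi_2> = (1/4)[1*(4)*conj(1) + 1*(2*I)*conj(-1) + 1*(-4)*conj(1) + 1*(-2*I)*conj(-1)]
      = (1/4)[(4) + (-2*I) + (-4) + (2*I)] = 0/4 = 0
  <chi_rho, chi_3> = (1/4)[1*(4)*conj(1) + 1*(2*I)*conj(-I) + 1*(-4)*conj(-1) + 1*(-2*I)*conj(I)]
      = (1/4)[(4) + (-2) + (4) + (-2)] = 4/4 = 1
(Exp terms are combined using exp(i*s)*conj(exp(i*t)) = exp(i*(s-t)), and sums of them are collapsed using the identity that for every m > 1 the m distinct m-th roots of unity sum to 0, e.g. 1 + exp(2*I*pi/3) + exp(-2*I*pi/3) = 0.)
Dimension check: dim(rho) = sum (mult * dim) = 0*1 + 3*1 + 0*1 + 1*1 = 4 = chi_rho(e) = 4.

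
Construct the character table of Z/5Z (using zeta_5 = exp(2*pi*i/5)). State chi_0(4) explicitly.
Character table of Z/5Z (irreps indexed chi_0,...,chi_4 with chi_k(m) = zeta_5^(k*m), zeta_5 = exp(2*pi*i/5)):
  irrep \ class  {0} (size 1)  {1} (size 1)    {2} (size 1)    {3} (size 1)    {4} (size 1)  
  chi_0          1             1               1               1               1             
  chi_1          1             exp(2*I*pi/5)   exp(4*I*pi/5)   exp(-4*I*pi/5)  exp(-2*I*pi/5)
  chi_2          1             exp(4*I*pi/5)   exp(-2*I*pi/5)  exp(2*I*pi/5)   exp(-4*I*pi/5)
  chi_3          1             exp(-4*I*pi/5)  exp(2*I*pi/5)   exp(-2*I*pi/5)  exp(4*I*pi/5) 
  chi_4          1             exp(-2*I*pi/5)  exp(-4*I*pi/5)  exp(4*I*pi/5)   exp(2*I*pi/5) 

Spot check: chi_0(4) = zeta_5^(0*4) = zeta_5^0 = 1.

Z/5Z is abelian, so all 5 irreducible complex representations are 1-dimensional. They are given by chi_k(m) = zeta_5^(k*m) for k = 0,...,4. Row orthogonality: sum_m chi_k(m) conj(chi_l(m)) = 5 * [k = l].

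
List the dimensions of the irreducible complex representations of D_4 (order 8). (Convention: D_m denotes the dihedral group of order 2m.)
Dimensions: 1, 1, 1, 1, 2

Argument: There are 5 irreducibles (= number of conjugacy classes). Their dimensions d_i satisfy sum d_i^2 = |G| = 8: 1 + 1 + 1 + 1 + 4 = 8.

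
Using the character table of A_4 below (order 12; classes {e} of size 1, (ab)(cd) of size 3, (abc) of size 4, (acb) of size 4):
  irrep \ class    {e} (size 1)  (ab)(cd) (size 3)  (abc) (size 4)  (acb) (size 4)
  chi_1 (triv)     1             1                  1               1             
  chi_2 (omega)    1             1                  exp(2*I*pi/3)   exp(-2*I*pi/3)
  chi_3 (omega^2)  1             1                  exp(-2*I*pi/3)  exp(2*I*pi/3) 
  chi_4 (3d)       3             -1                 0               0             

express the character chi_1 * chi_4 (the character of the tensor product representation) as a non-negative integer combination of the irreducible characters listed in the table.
chi_1 tensor chi_4 = chi_4 (all other irreducibles have multiplicity 0).

Derivation: The character of a tensor product is the pointwise product (chi_1 * chi_4)(C) = chi_1(C) * chi_4(C):
  {e}: (1)*(3), (ab)(cd): (1)*(-1), (abc): (1)*(0), (acb): (1)*(0)
so (chi_1 * chi_4) takes values
  {e} -> 3, (ab)(cd) -> -1, (abc) -> 0, (acb) -> 0.
Now take the inner product of this character with each irreducible chi from the table, <chi_1*chi_4, chi> = (1/12) sum_C |C| (chi_1*chi_4)(C) conj(chi(C)):
  <chi_1*chi_4, chi_1> = (1/12)[1*(3)*conj(1) + 3*(-1)*conj(1) + 4*(0)*conj(1) + 4*(0)*conj(1)]
      = (1/12)[(3) + (-3) + (0) + (0)] = 0/12 = 0
  <chi_1*chi_4, chi_2> = (1/12)[1*(3)*conj(1) + 3*(-1)*conj(1) + 4*(0)*conj(exp(2*I*pi/3)) + 4*(0)*conj(exp(-2*I*pi/3))]
      = (1/12)[(3) + (-3) + (0) + (0)] = 0/12 = 0
  <chi_1*chi_4, chi_3> = (1/12)[1*(3)*conj(1) + 3*(-1)*conj(1) + 4*(0)*conj(exp(-2*I*pi/3)) + 4*(0)*conj(exp(2*I*pi/3))]
      = (1/12)[(3) + (-3) + (0) + (0)] = 0/12 = 0
  <chi_1*chi_4, chi_4> = (1/12)[1*(3)*conj(3) + 3*(-1)*conj(-1) + 4*(0)*conj(0) + 4*(0)*conj(0)]
      = (1/12)[(9) + (3) + (0) + (0)] = 12/12 = 1
(Exp terms are combined using exp(i*s)*conj(exp(i*t)) = exp(i*(s-t)), and sums of them are collapsed using the identity that for every m > 1 the m distinct m-th roots of unity sum to 0, e.g. 1 + exp(2*I*pi/3) + exp(-2*I*pi/3) = 0.)
Hence the multiplicities are chi_4: 1. Dimension check: dim(chi_1)*dim(chi_4) = 1*3 = 3 and sum (mult * dim) = 1*3 = 3.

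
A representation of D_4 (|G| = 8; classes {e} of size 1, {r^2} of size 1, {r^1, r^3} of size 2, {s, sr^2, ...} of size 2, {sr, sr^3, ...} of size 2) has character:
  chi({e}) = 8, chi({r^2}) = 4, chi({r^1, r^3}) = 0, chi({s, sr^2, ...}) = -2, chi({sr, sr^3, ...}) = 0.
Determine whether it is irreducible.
Not irreducible (reducible): <chi, chi> = 11 > 1.

Justification: <chi, chi> = (1/|G|) sum_C |C| * |chi(C)|^2 = (1/8)[1*|8|^2 + 1*|4|^2 + 2*|0|^2 + 2*|-2|^2 + 2*|0|^2]
  = (1/8)[(64) + (16) + (0) + (8) + (0)] = 88/8 = 11.
A character is irreducible iff <chi, chi> = 1, so this representation is reducible.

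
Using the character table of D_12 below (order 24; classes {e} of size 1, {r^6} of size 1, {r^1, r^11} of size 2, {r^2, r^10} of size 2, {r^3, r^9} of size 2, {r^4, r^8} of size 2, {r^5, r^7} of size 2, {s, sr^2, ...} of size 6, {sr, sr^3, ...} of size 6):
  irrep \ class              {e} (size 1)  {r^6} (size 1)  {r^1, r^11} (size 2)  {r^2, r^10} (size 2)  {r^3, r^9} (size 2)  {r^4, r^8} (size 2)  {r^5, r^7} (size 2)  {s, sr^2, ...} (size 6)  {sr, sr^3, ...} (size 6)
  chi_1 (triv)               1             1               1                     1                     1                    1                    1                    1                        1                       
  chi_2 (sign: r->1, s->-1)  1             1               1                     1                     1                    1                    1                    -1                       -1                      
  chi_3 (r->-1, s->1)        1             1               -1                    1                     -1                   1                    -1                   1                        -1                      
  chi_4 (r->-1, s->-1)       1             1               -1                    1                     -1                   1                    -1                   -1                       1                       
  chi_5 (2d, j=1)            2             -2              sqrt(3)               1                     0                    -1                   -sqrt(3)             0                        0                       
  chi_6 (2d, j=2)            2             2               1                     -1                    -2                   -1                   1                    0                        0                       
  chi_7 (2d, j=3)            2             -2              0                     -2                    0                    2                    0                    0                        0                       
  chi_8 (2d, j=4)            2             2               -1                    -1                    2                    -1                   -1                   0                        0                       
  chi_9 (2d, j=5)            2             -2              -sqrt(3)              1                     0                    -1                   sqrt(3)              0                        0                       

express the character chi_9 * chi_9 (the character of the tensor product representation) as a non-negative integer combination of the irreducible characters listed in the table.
chi_9 tensor chi_9 = chi_1 + chi_2 + chi_6 (all other irreducibles have multiplicity 0).

Details: The character of a tensor product is the pointwise product (chi_9 * chi_9)(C) = chi_9(C) * chi_9(C):
  {e}: (2)*(2), {r^6}: (-2)*(-2), {r^1, r^11}: (-sqrt(3))*(-sqrt(3)), {r^2, r^10}: (1)*(1), {r^3, r^9}: (0)*(0), {r^4, r^8}: (-1)*(-1), {r^5, r^7}: (sqrt(3))*(sqrt(3)), {s, sr^2, ...}: (0)*(0), {sr, sr^3, ...}: (0)*(0)
so (chi_9 * chi_9) takes values
  {e} -> 4, {r^6} -> 4, {r^1, r^11} -> 3, {r^2, r^10} -> 1, {r^3, r^9} -> 0, {r^4, r^8} -> 1, {r^5, r^7} -> 3, {s, sr^2, ...} -> 0, {sr, sr^3, ...} -> 0.
Now take the inner product of this character with each irreducible chi from the table, <chi_9*chi_9, chi> = (1/24) sum_C |C| (chi_9*chi_9)(C) conj(chi(C)):
  <chi_9*chi_9, chi_1> = (1/24)[1*(4)*conj(1) + 1*(4)*conj(1) + 2*(3)*conj(1) + 2*(1)*conj(1) + 2*(0)*conj(1) + 2*(1)*conj(1) + 2*(3)*conj(1) + 6*(0)*conj(1) + 6*(0)*conj(1)]
      = (1/24)[(4) + (4) + (6) + (2) + (0) + (2) + (6) + (0) + (0)] = 24/24 = 1
  <chi_9*chi_9, chi_2> = (1/24)[1*(4)*conj(1) + 1*(4)*conj(1) + 2*(3)*conj(1) + 2*(1)*conj(1) + 2*(0)*conj(1) + 2*(1)*conj(1) + 2*(3)*conj(1) + 6*(0)*conj(-1) + 6*(0)*conj(-1)]
      = (1/24)[(4) + (4) + (6) + (2) + (0) + (2) + (6) + (0) + (0)] = 24/24 = 1
  <chi_9*chi_9, chi_3> = (1/24)[1*(4)*conj(1) + 1*(4)*conj(1) + 2*(3)*conj(-1) + 2*(1)*conj(1) + 2*(0)*conj(-1) + 2*(1)*conj(1) + 2*(3)*conj(-1) + 6*(0)*conj(1) + 6*(0)*conj(-1)]
      = (1/24)[(4) + (4) + (-6) + (2) + (0) + (2) + (-6) + (0) + (0)] = 0/24 = 0
  <chi_9*chi_9, chi_4> = (1/24)[1*(4)*conj(1) + 1*(4)*conj(1) + 2*(3)*conj(-1) + 2*(1)*conj(1) + 2*(0)*conj(-1) + 2*(1)*conj(1) + 2*(3)*conj(-1) + 6*(0)*conj(-1) + 6*(0)*conj(1)]
      = (1/24)[(4) + (4) + (-6) + (2) + (0) + (2) + (-6) + (0) + (0)] = 0/24 = 0
  <chi_9*chi_9, chi_5> = (1/24)[1*(4)*conj(2) + 1*(4)*conj(-2) + 2*(3)*conj(sqrt(3)) + 2*(1)*conj(1) + 2*(0)*conj(0) + 2*(1)*conj(-1) + 2*(3)*conj(-sqrt(3)) + 6*(0)*conj(0) + 6*(0)*conj(0)]
      = (1/24)[(8) + (-8) + (6*sqrt(3)) + (2) + (0) + (-2) + (-6*sqrt(3)) + (0) + (0)] = 0/24 = 0
  <chi_9*chi_9, chi_6> = (1/24)[1*(4)*conj(2) + 1*(4)*conj(2) + 2*(3)*conj(1) + 2*(1)*conj(-1) + 2*(0)*conj(-2) + 2*(1)*conj(-1) + 2*(3)*conj(1) + 6*(0)*conj(0) + 6*(0)*conj(0)]
      = (1/24)[(8) + (8) + (6) + (-2) + (0) + (-2) + (6) + (0) + (0)] = 24/24 = 1
  <chi_9*chi_9, chi_7> = (1/24)[1*(4)*conj(2) + 1*(4)*conj(-2) + 2*(3)*conj(0) + 2*(1)*conj(-2) + 2*(0)*conj(0) + 2*(1)*conj(2) + 2*(3)*conj(0) + 6*(0)*conj(0) + 6*(0)*conj(0)]
      = (1/24)[(8) + (-8) + (0) + (-4) + (0) + (4) + (0) + (0) + (0)] = 0/24 = 0
  <chi_9*chi_9, chi_8> = (1/24)[1*(4)*conj(2) + 1*(4)*conj(2) + 2*(3)*conj(-1) + 2*(1)*conj(-1) + 2*(0)*conj(2) + 2*(1)*conj(-1) + 2*(3)*conj(-1) + 6*(0)*conj(0) + 6*(0)*conj(0)]
      = (1/24)[(8) + (8) + (-6) + (-2) + (0) + (-2) + (-6) + (0) + (0)] = 0/24 = 0
  <chi_9*chi_9, chi_9> = (1/24)[1*(4)*conj(2) + 1*(4)*conj(-2) + 2*(3)*conj(-sqrt(3)) + 2*(1)*conj(1) + 2*(0)*conj(0) + 2*(1)*conj(-1) + 2*(3)*conj(sqrt(3)) + 6*(0)*conj(0) + 6*(0)*conj(0)]
      = (1/24)[(8) + (-8) + (-6*sqrt(3)) + (2) + (0) + (-2) + (6*sqrt(3)) + (0) + (0)] = 0/24 = 0
Hence the multiplicities are chi_1: 1, chi_2: 1, chi_6: 1. Dimension check: dim(chi_9)*dim(chi_9) = 2*2 = 4 and sum (mult * dim) = 1*1 + 1*1 + 1*2 = 4.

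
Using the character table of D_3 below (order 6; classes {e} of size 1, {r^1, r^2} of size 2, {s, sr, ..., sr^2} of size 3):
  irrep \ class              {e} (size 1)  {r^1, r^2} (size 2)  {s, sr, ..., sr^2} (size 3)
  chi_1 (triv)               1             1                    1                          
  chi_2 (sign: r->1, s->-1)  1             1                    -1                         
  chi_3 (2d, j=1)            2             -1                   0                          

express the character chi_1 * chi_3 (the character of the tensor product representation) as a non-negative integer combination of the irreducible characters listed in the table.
chi_1 tensor chi_3 = chi_3 (all other irreducibles have multiplicity 0).

Argument: The character of a tensor product is the pointwise product (chi_1 * chi_3)(C) = chi_1(C) * chi_3(C):
  {e}: (1)*(2), {r^1, r^2}: (1)*(-1), {s, sr, ..., sr^2}: (1)*(0)
so (chi_1 * chi_3) takes values
  {e} -> 2, {r^1, r^2} -> -1, {s, sr, ..., sr^2} -> 0.
Now take the inner product of this character with each irreducible chi from the table, <chi_1*chi_3, chi> = (1/6) sum_C |C| (chi_1*chi_3)(C) conj(chi(C)):
  <chi_1*chi_3, chi_1> = (1/6)[1*(2)*conj(1) + 2*(-1)*conj(1) + 3*(0)*conj(1)]
      = (1/6)[(2) + (-2) + (0)] = 0/6 = 0
  <chi_1*chi_3, chi_2> = (1/6)[1*(2)*conj(1) + 2*(-1)*conj(1) + 3*(0)*conj(-1)]
      = (1/6)[(2) + (-2) + (0)] = 0/6 = 0
  <chi_1*chi_3, chi_3> = (1/6)[1*(2)*conj(2) + 2*(-1)*conj(-1) + 3*(0)*conj(0)]
      = (1/6)[(4) + (2) + (0)] = 6/6 = 1
Hence the multiplicities are chi_3: 1. Dimension check: dim(chi_1)*dim(chi_3) = 1*2 = 2 and sum (mult * dim) = 1*2 = 2.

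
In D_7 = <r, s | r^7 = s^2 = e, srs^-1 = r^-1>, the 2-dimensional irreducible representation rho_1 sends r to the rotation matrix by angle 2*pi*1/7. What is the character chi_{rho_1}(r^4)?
chi_{rho_1}(r^4) = 2*cos(2*pi*1*4/7) = -2*cos(pi/7)

Derivation: rho_1(r^4) is rotation by angle 2*pi*1*4/7, whose trace is 2*cos(2*pi*1*4/7) = -2*cos(pi/7).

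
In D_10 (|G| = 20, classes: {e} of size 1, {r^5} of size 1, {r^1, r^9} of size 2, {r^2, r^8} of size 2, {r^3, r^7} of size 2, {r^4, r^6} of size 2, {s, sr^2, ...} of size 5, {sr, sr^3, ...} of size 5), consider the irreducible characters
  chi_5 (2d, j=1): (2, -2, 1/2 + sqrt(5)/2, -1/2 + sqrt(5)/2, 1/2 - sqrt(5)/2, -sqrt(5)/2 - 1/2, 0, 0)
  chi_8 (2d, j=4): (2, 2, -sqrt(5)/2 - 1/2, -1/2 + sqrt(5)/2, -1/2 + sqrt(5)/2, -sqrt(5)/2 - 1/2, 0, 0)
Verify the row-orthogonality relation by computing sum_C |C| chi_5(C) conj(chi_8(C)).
Sum = 0; so <chi_5, chi_8> = 0 (distinct irreducibles are orthogonal).

Reasoning: Compute term by term over conjugacy classes (|C| * chi_5(C) * conj(chi_8(C))):
  1*(2)*conj(2) + 1*(-2)*conj(2) + 2*(1/2 + sqrt(5)/2)*conj(-sqrt(5)/2 - 1/2) + 2*(-1/2 + sqrt(5)/2)*conj(-1/2 + sqrt(5)/2) + 2*(1/2 - sqrt(5)/2)*conj(-1/2 + sqrt(5)/2) + 2*(-sqrt(5)/2 - 1/2)*conj(-sqrt(5)/2 - 1/2) + 5*(0)*conj(0) + 5*(0)*conj(0)
  = (4) + (-4) + (-3 - sqrt(5)) + (3 - sqrt(5)) + (-3 + sqrt(5)) + (sqrt(5) + 3) + (0) + (0)
  = 0.
Dividing by |G| = 20 gives 0/20 = 0, matching the row-orthogonality relation <chi_5, chi_8> = [chi_5 = chi_8].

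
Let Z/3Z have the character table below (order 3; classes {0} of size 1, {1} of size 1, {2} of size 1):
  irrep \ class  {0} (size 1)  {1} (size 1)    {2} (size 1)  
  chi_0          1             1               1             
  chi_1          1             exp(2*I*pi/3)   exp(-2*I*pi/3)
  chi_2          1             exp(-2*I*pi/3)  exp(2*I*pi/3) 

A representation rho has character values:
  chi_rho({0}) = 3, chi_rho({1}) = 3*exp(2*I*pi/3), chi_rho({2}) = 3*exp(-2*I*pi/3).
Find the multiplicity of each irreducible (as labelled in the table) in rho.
Multiplicities: chi_0: 0, chi_1: 3, chi_2: 0.

Reasoning: Use <chi_rho, chi> = (1/|G|) sum_C |C| * chi_rho(C) * conj(chi(C)) with |G| = 3 for each irreducible chi in the table:
  <chi_rho, chi_0> = (1/3)[1*(3)*conj(1) + 1*(3*exp(2*I*pi/3))*conj(1) + 1*(3*exp(-2*I*pi/3))*conj(1)]
      = (1/3)[(3) + (3*exp(2*I*pi/3)) + (3*exp(-2*I*pi/3))] = 0/3 = 0
  <chi_rho, chi_1> = (1/3)[1*(3)*conj(1) + 1*(3*exp(2*I*pi/3))*conj(exp(2*I*pi/3)) + 1*(3*exp(-2*I*pi/3))*conj(exp(-2*I*pi/3))]
      = (1/3)[(3) + (3) + (3)] = 9/3 = 3
  <chi_rho, chi_2> = (1/3)[1*(3)*conj(1) + 1*(3*exp(2*I*pi/3))*conj(exp(-2*I*pi/3)) + 1*(3*exp(-2*I*pi/3))*conj(exp(2*I*pi/3))]
      = (1/3)[(3) + (3*exp(-2*I*pi/3)) + (3*exp(2*I*pi/3))] = 0/3 = 0
(Exp terms are combined using exp(i*s)*conj(exp(i*t)) = exp(i*(s-t)), and sums of them are collapsed using the identity that for every m > 1 the m distinct m-th roots of unity sum to 0, e.g. 1 + exp(2*I*pi/3) + exp(-2*I*pi/3) = 0.)
Dimension check: dim(rho) = sum (mult * dim) = 0*1 + 3*1 + 0*1 = 3 = chi_rho(e) = 3.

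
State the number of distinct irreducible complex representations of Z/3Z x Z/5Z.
15

Details: The number of irreducible complex representations of a finite group equals its number of conjugacy classes. Z/3Z x Z/5Z is abelian of order 15, so every element is its own conjugacy class: 15 classes, so Z/3Z x Z/5Z (order 15) has exactly 15 irreducible complex representations.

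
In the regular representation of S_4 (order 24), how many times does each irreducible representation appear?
Each irreducible V_i of dimension d_i appears with multiplicity d_i, i.e. rho_reg = (direct sum over all irreducibles V_i) d_i V_i. The irreducible dimensions for S_4 are 1, 1, 2, 3, 3: 2 irreducibles of dimension 1, each with multiplicity 1; 1 irreducible of dimension 2, with multiplicity 2; 2 irreducibles of dimension 3, each with multiplicity 3. Total dimension 2*1*1 + 1*2*2 + 2*3*3 = 24 = |G|.

Reasoning: General theorem: in the regular representation of a finite group G, each irreducible appears with multiplicity equal to its dimension. Check: dim(rho_reg) = sum d_i^2 = 1 + 1 + 4 + 9 + 9 = 24 = |G|.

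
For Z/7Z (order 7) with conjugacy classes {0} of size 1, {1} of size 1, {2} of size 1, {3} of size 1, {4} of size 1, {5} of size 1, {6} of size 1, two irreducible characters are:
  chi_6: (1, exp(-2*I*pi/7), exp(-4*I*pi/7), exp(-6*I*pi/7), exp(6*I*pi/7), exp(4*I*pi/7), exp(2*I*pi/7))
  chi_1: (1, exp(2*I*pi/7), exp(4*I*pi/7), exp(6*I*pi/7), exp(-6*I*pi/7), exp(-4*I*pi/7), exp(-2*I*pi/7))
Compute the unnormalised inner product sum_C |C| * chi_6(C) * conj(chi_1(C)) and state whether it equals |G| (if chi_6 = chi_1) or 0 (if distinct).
Sum = 0; so <chi_6, chi_1> = 0 (distinct irreducibles are orthogonal).

Working: Compute term by term over conjugacy classes (|C| * chi_6(C) * conj(chi_1(C))):
  1*(1)*conj(1) + 1*(exp(-2*I*pi/7))*conj(exp(2*I*pi/7)) + 1*(exp(-4*I*pi/7))*conj(exp(4*I*pi/7)) + 1*(exp(-6*I*pi/7))*conj(exp(6*I*pi/7)) + 1*(exp(6*I*pi/7))*conj(exp(-6*I*pi/7)) + 1*(exp(4*I*pi/7))*conj(exp(-4*I*pi/7)) + 1*(exp(2*I*pi/7))*conj(exp(-2*I*pi/7))
  = (1) + (exp(-4*I*pi/7)) + (exp(6*I*pi/7)) + (exp(2*I*pi/7)) + (exp(-2*I*pi/7)) + (exp(-6*I*pi/7)) + (exp(4*I*pi/7))
  = 0.
(Exp terms are combined using exp(i*s)*conj(exp(i*t)) = exp(i*(s-t)), and sums of them are collapsed using the identity that for every m > 1 the m distinct m-th roots of unity sum to 0, e.g. 1 + exp(2*I*pi/3) + exp(-2*I*pi/3) = 0.)
Dividing by |G| = 7 gives 0/7 = 0, matching the row-orthogonality relation <chi_6, chi_1> = [chi_6 = chi_1].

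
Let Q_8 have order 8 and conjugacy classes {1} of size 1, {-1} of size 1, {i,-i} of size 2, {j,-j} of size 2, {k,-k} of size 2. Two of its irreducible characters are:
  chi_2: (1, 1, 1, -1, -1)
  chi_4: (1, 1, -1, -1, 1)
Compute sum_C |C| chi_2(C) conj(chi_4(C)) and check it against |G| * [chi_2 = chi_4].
Sum = 0; so <chi_2, chi_4> = 0 (distinct irreducibles are orthogonal).

Working: Compute term by term over conjugacy classes (|C| * chi_2(C) * conj(chi_4(C))):
  1*(1)*conj(1) + 1*(1)*conj(1) + 2*(1)*conj(-1) + 2*(-1)*conj(-1) + 2*(-1)*conj(1)
  = (1) + (1) + (-2) + (2) + (-2)
  = 0.
Dividing by |G| = 8 gives 0/8 = 0, matching the row-orthogonality relation <chi_2, chi_4> = [chi_2 = chi_4].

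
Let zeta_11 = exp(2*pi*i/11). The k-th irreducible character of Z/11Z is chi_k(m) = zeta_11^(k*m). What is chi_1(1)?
chi_1(1) = zeta_11^1 = exp(2*I*pi/11)

Explanation: chi_1(1) = zeta_11^(1*1) = zeta_11^1. Since zeta_11^11 = 1, this equals zeta_11^1 = exp(2*pi*i*1/11) = exp(2*I*pi/11).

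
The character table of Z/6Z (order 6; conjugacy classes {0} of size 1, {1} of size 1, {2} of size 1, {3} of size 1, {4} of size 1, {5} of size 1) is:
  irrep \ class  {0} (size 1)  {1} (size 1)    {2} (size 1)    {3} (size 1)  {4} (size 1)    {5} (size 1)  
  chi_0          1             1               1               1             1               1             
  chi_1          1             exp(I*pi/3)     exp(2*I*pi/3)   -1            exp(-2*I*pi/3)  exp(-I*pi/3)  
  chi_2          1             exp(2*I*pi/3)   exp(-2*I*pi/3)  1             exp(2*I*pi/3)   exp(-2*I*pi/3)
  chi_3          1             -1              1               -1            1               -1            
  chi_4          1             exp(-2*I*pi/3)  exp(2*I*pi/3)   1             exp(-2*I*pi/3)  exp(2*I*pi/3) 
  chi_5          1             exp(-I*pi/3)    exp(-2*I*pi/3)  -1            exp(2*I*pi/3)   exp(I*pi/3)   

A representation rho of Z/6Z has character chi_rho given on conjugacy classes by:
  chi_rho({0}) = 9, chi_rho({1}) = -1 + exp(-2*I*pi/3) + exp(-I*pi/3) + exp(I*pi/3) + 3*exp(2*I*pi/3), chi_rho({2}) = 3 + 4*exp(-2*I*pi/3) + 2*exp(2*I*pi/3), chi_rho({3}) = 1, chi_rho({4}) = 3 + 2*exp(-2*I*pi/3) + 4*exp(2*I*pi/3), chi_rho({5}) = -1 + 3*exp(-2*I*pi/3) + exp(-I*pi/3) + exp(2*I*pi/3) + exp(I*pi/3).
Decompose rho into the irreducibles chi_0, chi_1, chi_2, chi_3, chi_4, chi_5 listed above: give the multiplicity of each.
Multiplicities: chi_0: 1, chi_1: 1, chi_2: 3, chi_3: 2, chi_4: 1, chi_5: 1.

Argument: Use <chi_rho, chi> = (1/|G|) sum_C |C| * chi_rho(C) * conj(chi(C)) with |G| = 6 for each irreducible chi in the table:
  <chi_rho, chi_0> = (1/6)[1*(9)*conj(1) + 1*(-1 + exp(-2*I*pi/3) + exp(-I*pi/3) + exp(I*pi/3) + 3*exp(2*I*pi/3))*conj(1) + 1*(3 + 4*exp(-2*I*pi/3) + 2*exp(2*I*pi/3))*conj(1) + 1*(1)*conj(1) + 1*(3 + 2*exp(-2*I*pi/3) + 4*exp(2*I*pi/3))*conj(1) + 1*(-1 + 3*exp(-2*I*pi/3) + exp(-I*pi/3) + exp(2*I*pi/3) + exp(I*pi/3))*conj(1)]
      = (1/6)[(9) + (-1 + exp(-2*I*pi/3) + exp(-I*pi/3) + exp(I*pi/3) + 3*exp(2*I*pi/3)) + (3 + 4*exp(-2*I*pi/3) + 2*exp(2*I*pi/3)) + (1) + (3 + 2*exp(-2*I*pi/3) + 4*exp(2*I*pi/3)) + (-1 + 3*exp(-2*I*pi/3) + exp(-I*pi/3) + exp(2*I*pi/3) + exp(I*pi/3))] = 6/6 = 1
  <chi_rho, chi_1> = (1/6)[1*(9)*conj(1) + 1*(-1 + exp(-2*I*pi/3) + exp(-I*pi/3) + exp(I*pi/3) + 3*exp(2*I*pi/3))*conj(exp(I*pi/3)) + 1*(3 + 4*exp(-2*I*pi/3) + 2*exp(2*I*pi/3))*conj(exp(2*I*pi/3)) + 1*(1)*conj(-1) + 1*(3 + 2*exp(-2*I*pi/3) + 4*exp(2*I*pi/3))*conj(exp(-2*I*pi/3)) + 1*(-1 + 3*exp(-2*I*pi/3) + exp(-I*pi/3) + exp(2*I*pi/3) + exp(I*pi/3))*conj(exp(-I*pi/3))]
      = (1/6)[(9) + (exp(-2*I*pi/3) - exp(-I*pi/3) + 3*exp(I*pi/3)) + (2 + 3*exp(-2*I*pi/3) + 4*exp(2*I*pi/3)) + (-1) + (2 + 4*exp(-2*I*pi/3) + 3*exp(2*I*pi/3)) + (3*exp(-I*pi/3) - exp(I*pi/3) + exp(2*I*pi/3))] = 6/6 = 1
  <chi_rho, chi_2> = (1/6)[1*(9)*conj(1) + 1*(-1 + exp(-2*I*pi/3) + exp(-I*pi/3) + exp(I*pi/3) + 3*exp(2*I*pi/3))*conj(exp(2*I*pi/3)) + 1*(3 + 4*exp(-2*I*pi/3) + 2*exp(2*I*pi/3))*conj(exp(-2*I*pi/3)) + 1*(1)*conj(1) + 1*(3 + 2*exp(-2*I*pi/3) + 4*exp(2*I*pi/3))*conj(exp(2*I*pi/3)) + 1*(-1 + 3*exp(-2*I*pi/3) + exp(-I*pi/3) + exp(2*I*pi/3) + exp(I*pi/3))*conj(exp(-2*I*pi/3))]
      = (1/6)[(9) + (2 + exp(-I*pi/3) + exp(2*I*pi/3) - exp(-2*I*pi/3)) + (4 + 2*exp(-2*I*pi/3) + 3*exp(2*I*pi/3)) + (1) + (4 + 3*exp(-2*I*pi/3) + 2*exp(2*I*pi/3)) + (2 + exp(-2*I*pi/3) - exp(2*I*pi/3) + exp(I*pi/3))] = 18/6 = 3
  <chi_rho, chi_3> = (1/6)[1*(9)*conj(1) + 1*(-1 + exp(-2*I*pi/3) + exp(-I*pi/3) + exp(I*pi/3) + 3*exp(2*I*pi/3))*conj(-1) + 1*(3 + 4*exp(-2*I*pi/3) + 2*exp(2*I*pi/3))*conj(1) + 1*(1)*conj(-1) + 1*(3 + 2*exp(-2*I*pi/3) + 4*exp(2*I*pi/3))*conj(1) + 1*(-1 + 3*exp(-2*I*pi/3) + exp(-I*pi/3) + exp(2*I*pi/3) + exp(I*pi/3))*conj(-1)]
      = (1/6)[(9) + (1 - 3*exp(2*I*pi/3) - exp(I*pi/3) - exp(-I*pi/3) - exp(-2*I*pi/3)) + (3 + 4*exp(-2*I*pi/3) + 2*exp(2*I*pi/3)) + (-1) + (3 + 2*exp(-2*I*pi/3) + 4*exp(2*I*pi/3)) + (1 - exp(I*pi/3) - exp(2*I*pi/3) - exp(-I*pi/3) - 3*exp(-2*I*pi/3))] = 12/6 = 2
  <chi_rho, chi_4> = (1/6)[1*(9)*conj(1) + 1*(-1 + exp(-2*I*pi/3) + exp(-I*pi/3) + exp(I*pi/3) + 3*exp(2*I*pi/3))*conj(exp(-2*I*pi/3)) + 1*(3 + 4*exp(-2*I*pi/3) + 2*exp(2*I*pi/3))*conj(exp(2*I*pi/3)) + 1*(1)*conj(1) + 1*(3 + 2*exp(-2*I*pi/3) + 4*exp(2*I*pi/3))*conj(exp(-2*I*pi/3)) + 1*(-1 + 3*exp(-2*I*pi/3) + exp(-I*pi/3) + exp(2*I*pi/3) + exp(I*pi/3))*conj(exp(2*I*pi/3))]
      = (1/6)[(9) + (3*exp(-2*I*pi/3) - exp(2*I*pi/3) + exp(I*pi/3)) + (2 + 3*exp(-2*I*pi/3) + 4*exp(2*I*pi/3)) + (1) + (2 + 4*exp(-2*I*pi/3) + 3*exp(2*I*pi/3)) + (exp(-I*pi/3) - exp(-2*I*pi/3) + 3*exp(2*I*pi/3))] = 6/6 = 1
  <chi_rho, chi_5> = (1/6)[1*(9)*conj(1) + 1*(-1 + exp(-2*I*pi/3) + exp(-I*pi/3) + exp(I*pi/3) + 3*exp(2*I*pi/3))*conj(exp(-I*pi/3)) + 1*(3 + 4*exp(-2*I*pi/3) + 2*exp(2*I*pi/3))*conj(exp(-2*I*pi/3)) + 1*(1)*conj(-1) + 1*(3 + 2*exp(-2*I*pi/3) + 4*exp(2*I*pi/3))*conj(exp(2*I*pi/3)) + 1*(-1 + 3*exp(-2*I*pi/3) + exp(-I*pi/3) + exp(2*I*pi/3) + exp(I*pi/3))*conj(exp(I*pi/3))]
      = (1/6)[(9) + (-2 - exp(I*pi/3) + exp(-I*pi/3) + exp(2*I*pi/3)) + (4 + 2*exp(-2*I*pi/3) + 3*exp(2*I*pi/3)) + (-1) + (4 + 3*exp(-2*I*pi/3) + 2*exp(2*I*pi/3)) + (-2 + exp(-2*I*pi/3) - exp(-I*pi/3) + exp(I*pi/3))] = 6/6 = 1
(Exp terms are combined using exp(i*s)*conj(exp(i*t)) = exp(i*(s-t)), and sums of them are collapsed using the identity that for every m > 1 the m distinct m-th roots of unity sum to 0, e.g. 1 + exp(2*I*pi/3) + exp(-2*I*pi/3) = 0.)
Dimension check: dim(rho) = sum (mult * dim) = 1*1 + 1*1 + 3*1 + 2*1 + 1*1 + 1*1 = 9 = chi_rho(e) = 9.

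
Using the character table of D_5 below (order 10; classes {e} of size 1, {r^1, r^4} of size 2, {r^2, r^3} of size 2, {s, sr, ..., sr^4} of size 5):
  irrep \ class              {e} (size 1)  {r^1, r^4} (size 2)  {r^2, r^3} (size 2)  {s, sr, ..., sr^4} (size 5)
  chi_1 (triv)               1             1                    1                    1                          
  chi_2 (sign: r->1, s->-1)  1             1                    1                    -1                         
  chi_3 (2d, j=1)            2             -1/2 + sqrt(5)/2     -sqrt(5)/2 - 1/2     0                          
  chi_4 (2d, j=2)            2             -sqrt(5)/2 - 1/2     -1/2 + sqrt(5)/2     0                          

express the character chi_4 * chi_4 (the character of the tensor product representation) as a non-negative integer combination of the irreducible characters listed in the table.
chi_4 tensor chi_4 = chi_1 + chi_2 + chi_3 (all other irreducibles have multiplicity 0).

Proof sketch: The character of a tensor product is the pointwise product (chi_4 * chi_4)(C) = chi_4(C) * chi_4(C):
  {e}: (2)*(2), {r^1, r^4}: (-sqrt(5)/2 - 1/2)*(-sqrt(5)/2 - 1/2), {r^2, r^3}: (-1/2 + sqrt(5)/2)*(-1/2 + sqrt(5)/2), {s, sr, ..., sr^4}: (0)*(0)
so (chi_4 * chi_4) takes values
  {e} -> 4, {r^1, r^4} -> sqrt(5)/2 + 3/2, {r^2, r^3} -> 3/2 - sqrt(5)/2, {s, sr, ..., sr^4} -> 0.
Now take the inner product of this character with each irreducible chi from the table, <chi_4*chi_4, chi> = (1/10) sum_C |C| (chi_4*chi_4)(C) conj(chi(C)):
  <chi_4*chi_4, chi_1> = (1/10)[1*(4)*conj(1) + 2*(sqrt(5)/2 + 3/2)*conj(1) + 2*(3/2 - sqrt(5)/2)*conj(1) + 5*(0)*conj(1)]
      = (1/10)[(4) + (sqrt(5) + 3) + (3 - sqrt(5)) + (0)] = 10/10 = 1
  <chi_4*chi_4, chi_2> = (1/10)[1*(4)*conj(1) + 2*(sqrt(5)/2 + 3/2)*conj(1) + 2*(3/2 - sqrt(5)/2)*conj(1) + 5*(0)*conj(-1)]
      = (1/10)[(4) + (sqrt(5) + 3) + (3 - sqrt(5)) + (0)] = 10/10 = 1
  <chi_4*chi_4, chi_3> = (1/10)[1*(4)*conj(2) + 2*(sqrt(5)/2 + 3/2)*conj(-1/2 + sqrt(5)/2) + 2*(3/2 - sqrt(5)/2)*conj(-sqrt(5)/2 - 1/2) + 5*(0)*conj(0)]
      = (1/10)[(8) + (1 + sqrt(5)) + (1 - sqrt(5)) + (0)] = 10/10 = 1
  <chi_4*chi_4, chi_4> = (1/10)[1*(4)*conj(2) + 2*(sqrt(5)/2 + 3/2)*conj(-sqrt(5)/2 - 1/2) + 2*(3/2 - sqrt(5)/2)*conj(-1/2 + sqrt(5)/2) + 5*(0)*conj(0)]
      = (1/10)[(8) + (-2*sqrt(5) - 4) + (-4 + 2*sqrt(5)) + (0)] = 0/10 = 0
Hence the multiplicities are chi_1: 1, chi_2: 1, chi_3: 1. Dimension check: dim(chi_4)*dim(chi_4) = 2*2 = 4 and sum (mult * dim) = 1*1 + 1*1 + 1*2 = 4.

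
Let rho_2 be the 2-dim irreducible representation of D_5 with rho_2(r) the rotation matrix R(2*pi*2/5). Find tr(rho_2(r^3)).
chi_{rho_2}(r^3) = 2*cos(2*pi*2*3/5) = -1/2 + sqrt(5)/2

Argument: rho_2(r^3) is rotation by angle 2*pi*2*3/5, whose trace is 2*cos(2*pi*2*3/5) = -1/2 + sqrt(5)/2.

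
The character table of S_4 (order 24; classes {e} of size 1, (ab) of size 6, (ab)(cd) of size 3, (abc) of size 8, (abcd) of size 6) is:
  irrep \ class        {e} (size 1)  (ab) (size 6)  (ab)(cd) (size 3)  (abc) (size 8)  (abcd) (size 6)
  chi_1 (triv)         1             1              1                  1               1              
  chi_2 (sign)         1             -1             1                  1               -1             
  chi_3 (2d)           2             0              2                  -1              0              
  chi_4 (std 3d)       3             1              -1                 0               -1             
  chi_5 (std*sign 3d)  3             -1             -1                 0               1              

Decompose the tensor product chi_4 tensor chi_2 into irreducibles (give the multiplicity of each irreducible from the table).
chi_4 tensor chi_2 = chi_5 (all other irreducibles have multiplicity 0).

Reasoning: The character of a tensor product is the pointwise product (chi_4 * chi_2)(C) = chi_4(C) * chi_2(C):
  {e}: (3)*(1), (ab): (1)*(-1), (ab)(cd): (-1)*(1), (abc): (0)*(1), (abcd): (-1)*(-1)
so (chi_4 * chi_2) takes values
  {e} -> 3, (ab) -> -1, (ab)(cd) -> -1, (abc) -> 0, (abcd) -> 1.
Now take the inner product of this character with each irreducible chi from the table, <chi_4*chi_2, chi> = (1/24) sum_C |C| (chi_4*chi_2)(C) conj(chi(C)):
  <chi_4*chi_2, chi_1> = (1/24)[1*(3)*conj(1) + 6*(-1)*conj(1) + 3*(-1)*conj(1) + 8*(0)*conj(1) + 6*(1)*conj(1)]
      = (1/24)[(3) + (-6) + (-3) + (0) + (6)] = 0/24 = 0
  <chi_4*chi_2, chi_2> = (1/24)[1*(3)*conj(1) + 6*(-1)*conj(-1) + 3*(-1)*conj(1) + 8*(0)*conj(1) + 6*(1)*conj(-1)]
      = (1/24)[(3) + (6) + (-3) + (0) + (-6)] = 0/24 = 0
  <chi_4*chi_2, chi_3> = (1/24)[1*(3)*conj(2) + 6*(-1)*conj(0) + 3*(-1)*conj(2) + 8*(0)*conj(-1) + 6*(1)*conj(0)]
      = (1/24)[(6) + (0) + (-6) + (0) + (0)] = 0/24 = 0
  <chi_4*chi_2, chi_4> = (1/24)[1*(3)*conj(3) + 6*(-1)*conj(1) + 3*(-1)*conj(-1) + 8*(0)*conj(0) + 6*(1)*conj(-1)]
      = (1/24)[(9) + (-6) + (3) + (0) + (-6)] = 0/24 = 0
  <chi_4*chi_2, chi_5> = (1/24)[1*(3)*conj(3) + 6*(-1)*conj(-1) + 3*(-1)*conj(-1) + 8*(0)*conj(0) + 6*(1)*conj(1)]
      = (1/24)[(9) + (6) + (3) + (0) + (6)] = 24/24 = 1
Hence the multiplicities are chi_5: 1. Dimension check: dim(chi_4)*dim(chi_2) = 3*1 = 3 and sum (mult * dim) = 1*3 = 3.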